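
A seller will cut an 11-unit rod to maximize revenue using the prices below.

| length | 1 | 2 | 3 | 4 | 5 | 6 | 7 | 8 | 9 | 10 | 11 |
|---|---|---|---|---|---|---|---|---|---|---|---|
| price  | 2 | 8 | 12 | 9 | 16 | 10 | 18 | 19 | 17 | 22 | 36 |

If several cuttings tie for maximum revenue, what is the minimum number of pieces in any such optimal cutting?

4

Consider every possible first cut. r[k] is the best of p[i]+r[k−i] over all sellable i≤k.
r[1] = 2
r[2] = 8
r[3] = 12
r[4] = 16  (first piece 2, then r[2]=8)
r[5] = 20  (first piece 2, then r[3]=12)
r[6] = 24  (first piece 2, then r[4]=16)
r[7] = 28  (first piece 2, then r[5]=20)
r[8] = 32  (first piece 2, then r[6]=24)
r[9] = 36  (first piece 2, then r[7]=28)
r[10] = 40  (first piece 2, then r[8]=32)
r[11] = 44  (first piece 2, then r[9]=36)
Maximum revenue is $44.
Now minimize piece count subject to staying optimal: for each k, pieces[k] = 1 + min over i with p[i]+r[k−i]=r[k] of pieces[k−i].
pieces[8] = 3
pieces[9] = 3
pieces[10] = 4
pieces[11] = 4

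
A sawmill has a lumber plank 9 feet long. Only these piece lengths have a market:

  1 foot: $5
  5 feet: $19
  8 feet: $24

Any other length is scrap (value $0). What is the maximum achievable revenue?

45

Consider every possible first cut. f[k] is the best of p[i]+f[k−i] over all sellable i≤k.
f[1] = 5
f[2] = 10  (first piece 1, then f[1]=5)
f[3] = 15  (first piece 1, then f[2]=10)
f[4] = 20  (first piece 1, then f[3]=15)
f[5] = max(5+20, 19+0) = 25
f[6] = max(5+25, 19+5) = 30
f[7] = max(5+30, 19+10) = 35
f[8] = max(5+35, 19+15, 24+0) = 40
f[9] = max(5+40, 19+20, 24+5) = 45
One optimal cutting: 1 + 1 + 1 + 1 + 1 + 1 + 1 + 1 + 1 → $45.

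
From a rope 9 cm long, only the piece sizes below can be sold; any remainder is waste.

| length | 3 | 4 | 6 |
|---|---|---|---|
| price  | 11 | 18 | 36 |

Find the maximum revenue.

Consider every possible first cut. f[k] is the best of p[i]+f[k−i] over all sellable i≤k.
f[1] = 0
f[2] = 0
f[3] = 11
f[4] = max(11+0, 18+0) = 18
f[5] = max(11+0, 18+0) = 18
f[6] = max(11+11, 18+0, 36+0) = 36
f[7] = max(11+18, 18+11, 36+0) = 36
f[8] = max(11+18, 18+18, 36+0) = 36
f[9] = max(11+36, 18+18, 36+11) = 47
One optimal cutting: 6 + 3 → 47.

47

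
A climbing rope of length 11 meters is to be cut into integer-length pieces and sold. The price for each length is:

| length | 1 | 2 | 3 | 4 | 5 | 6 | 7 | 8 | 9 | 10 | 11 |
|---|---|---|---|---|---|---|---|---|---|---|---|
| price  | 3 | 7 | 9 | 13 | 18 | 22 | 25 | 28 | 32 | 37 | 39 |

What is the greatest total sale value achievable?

Let r[k] be the best obtainable value from length k. For each k, try every first piece i and keep the best of price[i] + r[k−i].
r[1] = 3
r[2] = max(3+3, 7+0) = 7
r[3] = max(3+7, 7+3, 9+0) = 10
r[4] = max(3+10, 7+7, 9+3, 13+0) = 14
r[5] = max(3+14, 7+10, 9+7, 13+3, 18+0) = 18
r[6] = max(3+18, 7+14, 9+10, 13+7, 18+3, 22+0) = 22
r[7] = max(3+22, 7+18, 9+14, …, 22+3, 25+0) = 25
r[8] = max(3+25, 7+22, 9+18, …, 25+3, 28+0) = 29
r[9] = max(3+29, 7+25, 9+22, …, 28+3, 32+0) = 32
r[10] = max(3+32, 7+29, 9+25, …, 32+3, 37+0) = 37
r[11] = max(3+37, 7+32, 9+29, …, 37+3, 39+0) = 40
One optimal cutting: 10 + 1 → €37 + €3 = €40.

40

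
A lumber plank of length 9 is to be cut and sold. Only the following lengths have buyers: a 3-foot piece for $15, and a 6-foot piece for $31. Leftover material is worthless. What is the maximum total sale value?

46

Consider every possible first cut. f[k] is the best of p[i]+f[k−i] over all sellable i≤k.
f[1] = 0
f[2] = 0
f[3] = 15
f[4] = 15
f[5] = 15
f[6] = max(15+15, 31+0) = 31
f[7] = max(15+15, 31+0) = 31
f[8] = max(15+15, 31+0) = 31
f[9] = max(15+31, 31+15) = 46
One optimal cutting: 6 + 3 → $46.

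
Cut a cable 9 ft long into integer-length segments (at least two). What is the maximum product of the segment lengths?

27

Define P[k] = max over 1≤i<k of i · max(k−i, P[k−i]); the inner max lets the remainder stay uncut if that's better.
P[2] = 1*max(1,0) = 1*1 = 1
P[3] = 1*max(2,1) = 1*2 = 2
P[4] = 2*max(2,1) = 2*2 = 4
P[5] = 2*max(3,2) = 2*3 = 6
P[6] = 3*max(3,2) = 3*3 = 9
P[7] = 2*max(5,6) = 2*6 = 12
P[8] = 2*max(6,9) = 2*9 = 18
P[9] = 3*max(6,9) = 3*9 = 27
One optimal split: 3 + 3 + 3; product 3*3*3 = 27.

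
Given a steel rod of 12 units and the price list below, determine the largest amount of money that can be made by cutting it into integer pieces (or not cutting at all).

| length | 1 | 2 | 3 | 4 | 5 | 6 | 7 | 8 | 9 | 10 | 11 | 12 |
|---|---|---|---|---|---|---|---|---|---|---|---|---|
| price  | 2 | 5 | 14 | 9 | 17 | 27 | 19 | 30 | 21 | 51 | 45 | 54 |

Let best[k] be the best obtainable value from length k. For each k, try every first piece i and keep the best of price[i] + best[k−i].
best[1] = 2
best[2] = max(2+2, 5+0) = 5
best[3] = max(2+5, 5+2, 14+0) = 14
best[4] = max(2+14, 5+5, 14+2, 9+0) = 16
best[5] = max(2+16, 5+14, 14+5, 9+2, 17+0) = 19
best[6] = max(2+19, 5+16, 14+14, 9+5, 17+2, 27+0) = 28
best[7] = max(2+28, 5+19, 14+16, …, 27+2, 19+0) = 30
best[8] = max(2+30, 5+28, 14+19, …, 19+2, 30+0) = 33
best[9] = max(2+33, 5+30, 14+28, …, 30+2, 21+0) = 42
best[10] = max(2+42, 5+33, 14+30, …, 21+2, 51+0) = 51
best[11] = max(2+51, 5+42, 14+33, …, 51+2, 45+0) = 53
best[12] = max(2+53, 5+51, 14+42, …, 45+2, 54+0) = 56
One optimal cutting: 10 + 2 → $51 + $5 = $56.

56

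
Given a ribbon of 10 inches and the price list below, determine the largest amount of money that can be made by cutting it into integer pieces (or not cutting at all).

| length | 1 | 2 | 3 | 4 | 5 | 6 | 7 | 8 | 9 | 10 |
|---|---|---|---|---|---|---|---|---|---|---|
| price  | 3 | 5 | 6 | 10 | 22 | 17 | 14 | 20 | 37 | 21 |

44

Let r[k] be the best obtainable value from length k. For each k, try every first piece i and keep the best of price[i] + r[k−i].
r[1] = 3
r[2] = 6  (first piece 1, then r[1]=3)
r[3] = 9  (first piece 1, then r[2]=6)
r[4] = 12  (first piece 1, then r[3]=9)
r[5] = 22
r[6] = 25  (first piece 1, then r[5]=22)
r[7] = 28  (first piece 1, then r[6]=25)
r[8] = 31  (first piece 1, then r[7]=28)
r[9] = 37
r[10] = 44  (first piece 5, then r[5]=22)
One optimal cutting: 5 + 5 → ¢22 + ¢22 = ¢44.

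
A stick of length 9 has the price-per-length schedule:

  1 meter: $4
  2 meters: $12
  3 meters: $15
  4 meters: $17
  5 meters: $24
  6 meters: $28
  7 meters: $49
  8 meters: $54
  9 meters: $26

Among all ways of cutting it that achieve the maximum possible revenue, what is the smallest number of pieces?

Build r[k] bottom-up: r[k] = max over allowed piece i of (p[i] + r[k−i]).
r[1] = 4
r[2] = max(4+4, 12+0) = 12
r[3] = max(4+12, 12+4, 15+0) = 16
r[4] = max(4+16, 12+12, 15+4, 17+0) = 24
r[5] = max(4+24, 12+16, 15+12, 17+4, 24+0) = 28
r[6] = max(4+28, 12+24, 15+16, 17+12, 24+4, 28+0) = 36
r[7] = max(4+36, 12+28, 15+24, …, 28+4, 49+0) = 49
r[8] = max(4+49, 12+36, 15+28, …, 49+4, 54+0) = 54
r[9] = max(4+54, 12+49, 15+36, …, 54+4, 26+0) = 61
Maximum revenue is $61.
Now minimize piece count subject to staying optimal: for each k, pieces[k] = 1 + min over i with p[i]+r[k−i]=r[k] of pieces[k−i].
pieces[6] = 3
pieces[7] = 1
pieces[8] = 1
pieces[9] = 2

2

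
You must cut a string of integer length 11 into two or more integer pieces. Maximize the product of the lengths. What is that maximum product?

Define m[k] = max over 1≤i<k of i · max(k−i, m[k−i]); the inner max lets the remainder stay uncut if that's better.
m[2] = 1×max(1,0) = 1×1 = 1
m[3] = max(1×2, 2×1) = 2
m[4] = max(1×3, 2×2, 3×1) = 4
m[5] = max(1×4, 2×3, 3×2, 4×1) = 6
m[6] = max(1×6, 2×4, 3×3, 4×2, 5×1) = 9
m[7] = max(1×9, 2×6, 3×4, 4×3, 5×2, 6×1) = 12
m[8] = max(1×12, 2×9, 3×6, …, 6×2, 7×1) = 18
m[9] = max(1×18, 2×12, 3×9, …, 7×2, 8×1) = 27
m[10] = max(1×27, 2×18, 3×12, …, 8×2, 9×1) = 36
m[11] = max(1×36, 2×27, 3×18, …, 9×2, 10×1) = 54
One optimal split: 3 + 3 + 3 + 2; product 3×3×3×2 = 54.

54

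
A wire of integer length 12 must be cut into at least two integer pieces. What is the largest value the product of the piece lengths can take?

Let g[k] be the best product for length k (with at least one cut). For each first piece i, the rest contributes max(k−i, g[k−i]).
g[2] = 1*max(1,0) = 1*1 = 1
g[3] = max(1*2, 2*1) = 2
g[4] = max(1*3, 2*2, 3*1) = 4
g[5] = max(1*4, 2*3, 3*2, 4*1) = 6
g[6] = max(1*6, 2*4, 3*3, 4*2, 5*1) = 9
g[7] = max(1*9, 2*6, 3*4, 4*3, 5*2, 6*1) = 12
g[8] = max(1*12, 2*9, 3*6, …, 6*2, 7*1) = 18
g[9] = max(1*18, 2*12, 3*9, …, 7*2, 8*1) = 27
g[10] = max(1*27, 2*18, 3*12, …, 8*2, 9*1) = 36
g[11] = max(1*36, 2*27, 3*18, …, 9*2, 10*1) = 54
g[12] = max(1*54, 2*36, 3*27, …, 10*2, 11*1) = 81
One optimal split: 3 + 3 + 3 + 3; product 3*3*3*3 = 81.

81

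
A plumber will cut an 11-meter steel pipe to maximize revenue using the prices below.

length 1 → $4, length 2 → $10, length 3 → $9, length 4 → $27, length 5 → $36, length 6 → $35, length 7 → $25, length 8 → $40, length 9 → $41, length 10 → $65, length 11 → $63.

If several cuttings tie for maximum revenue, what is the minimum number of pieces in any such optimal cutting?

3

Let r[k] be the best obtainable value from length k. For each k, try every first piece i and keep the best of price[i] + r[k−i].
r[1] = 4
r[2] = max(4+4, 10+0) = 10
r[3] = max(4+10, 10+4, 9+0) = 14
r[4] = max(4+14, 10+10, 9+4, 27+0) = 27
r[5] = max(4+27, 10+14, 9+10, 27+4, 36+0) = 36
r[6] = max(4+36, 10+27, 9+14, 27+10, 36+4, 35+0) = 40
r[7] = max(4+40, 10+36, 9+27, …, 35+4, 25+0) = 46
r[8] = max(4+46, 10+40, 9+36, …, 25+4, 40+0) = 54
r[9] = max(4+54, 10+46, 9+40, …, 40+4, 41+0) = 63
r[10] = max(4+63, 10+54, 9+46, …, 41+4, 65+0) = 72
r[11] = max(4+72, 10+63, 9+54, …, 65+4, 63+0) = 76
Maximum revenue is $76.
Now minimize piece count subject to staying optimal: for each k, pieces[k] = 1 + min over i with p[i]+r[k−i]=r[k] of pieces[k−i].
pieces[8] = 2
pieces[9] = 2
pieces[10] = 2
pieces[11] = 3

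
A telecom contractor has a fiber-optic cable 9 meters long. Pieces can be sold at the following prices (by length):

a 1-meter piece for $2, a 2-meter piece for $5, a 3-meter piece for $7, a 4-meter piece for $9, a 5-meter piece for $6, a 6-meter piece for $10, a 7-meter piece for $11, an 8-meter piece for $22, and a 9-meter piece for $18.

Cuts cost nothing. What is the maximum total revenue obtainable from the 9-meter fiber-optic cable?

Let R[k] be the best obtainable value from length k. For each k, try every first piece i and keep the best of price[i] + R[k−i].
R[1] = 2
R[2] = max(2+2, 5+0) = 5
R[3] = max(2+5, 5+2, 7+0) = 7
R[4] = max(2+7, 5+5, 7+2, 9+0) = 10
R[5] = max(2+10, 5+7, 7+5, 9+2, 6+0) = 12
R[6] = max(2+12, 5+10, 7+7, 9+5, 6+2, 10+0) = 15
R[7] = max(2+15, 5+12, 7+10, …, 10+2, 11+0) = 17
R[8] = max(2+17, 5+15, 7+12, …, 11+2, 22+0) = 22
R[9] = max(2+22, 5+17, 7+15, …, 22+2, 18+0) = 24
One optimal cutting: 8 + 1 → $22 + $2 = $24.

24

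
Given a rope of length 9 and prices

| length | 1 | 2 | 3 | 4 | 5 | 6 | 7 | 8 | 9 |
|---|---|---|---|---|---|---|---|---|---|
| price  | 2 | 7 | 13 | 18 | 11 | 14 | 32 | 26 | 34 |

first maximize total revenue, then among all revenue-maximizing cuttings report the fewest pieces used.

2

Let r[k] be the best obtainable value from length k. For each k, try every first piece i and keep the best of price[i] + r[k−i].
r[1] = 2
r[2] = max(2+2, 7+0) = 7
r[3] = max(2+7, 7+2, 13+0) = 13
r[4] = max(2+13, 7+7, 13+2, 18+0) = 18
r[5] = max(2+18, 7+13, 13+7, 18+2, 11+0) = 20
r[6] = max(2+20, 7+18, 13+13, 18+7, 11+2, 14+0) = 26
r[7] = max(2+26, 7+20, 13+18, …, 14+2, 32+0) = 32
r[8] = max(2+32, 7+26, 13+20, …, 32+2, 26+0) = 36
r[9] = max(2+36, 7+32, 13+26, …, 26+2, 34+0) = 39
Maximum revenue is 39.
Now minimize piece count subject to staying optimal: for each k, pieces[k] = 1 + min over i with p[i]+r[k−i]=r[k] of pieces[k−i].
pieces[6] = 2
pieces[7] = 1
pieces[8] = 2
pieces[9] = 2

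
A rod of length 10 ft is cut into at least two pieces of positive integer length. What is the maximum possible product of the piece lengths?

36

Fill g[k] for k=2..10: at each k try every first piece i and multiply by the better of (k−i) uncut or g[k−i].
Small cases: g[2]=1, g[3]=2.
g[4] = max(1×3, 2×2, 3×1) = 4
g[5] = max(1×4, 2×3, 3×2, 4×1) = 6
g[6] = max(1×6, 2×4, 3×3, 4×2, 5×1) = 9
g[7] = max(1×9, 2×6, 3×4, 4×3, 5×2, 6×1) = 12
g[8] = max(1×12, 2×9, 3×6, …, 6×2, 7×1) = 18
g[9] = max(1×18, 2×12, 3×9, …, 7×2, 8×1) = 27
g[10] = max(1×27, 2×18, 3×12, …, 8×2, 9×1) = 36
One optimal split: 3 + 3 + 2 + 2; product 3×3×2×2 = 36.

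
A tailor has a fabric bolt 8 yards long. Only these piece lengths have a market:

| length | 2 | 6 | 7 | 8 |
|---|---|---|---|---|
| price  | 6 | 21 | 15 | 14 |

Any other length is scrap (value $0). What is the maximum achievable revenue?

Let best[k] be the best obtainable value from length k. For each k, try every first piece i and keep the best of price[i] + best[k−i].
best[1] = 0
best[2] = 6
best[3] = 6
best[4] = 12  (first piece 2, then best[2]=6)
best[5] = 12
best[6] = 21
best[7] = 21
best[8] = 27  (first piece 2, then best[6]=21)
One optimal cutting: 6 + 2 → $27.

27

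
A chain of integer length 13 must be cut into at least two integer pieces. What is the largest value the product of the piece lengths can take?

108

Let f[k] be the best product for length k (with at least one cut). For each first piece i, the rest contributes max(k−i, f[k−i]).
f[2] = 1·max(1,0) = 1·1 = 1
f[3] = 1·max(2,1) = 1·2 = 2
f[4] = 2·max(2,1) = 2·2 = 4
f[5] = 2·max(3,2) = 2·3 = 6
f[6] = 3·max(3,2) = 3·3 = 9
f[7] = 2·max(5,6) = 2·6 = 12
f[8] = 2·max(6,9) = 2·9 = 18
f[9] = 3·max(6,9) = 3·9 = 27
f[10] = 2·max(8,18) = 2·18 = 36
f[11] = 2·max(9,27) = 2·27 = 54
f[12] = 3·max(9,27) = 3·27 = 81
f[13] = 2·max(11,54) = 2·54 = 108
One optimal split: 3 + 3 + 3 + 2 + 2; product 3·3·3·2·2 = 108.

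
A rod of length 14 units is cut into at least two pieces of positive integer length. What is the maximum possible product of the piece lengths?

162

Define m[k] = max over 1≤i<k of i · max(k−i, m[k−i]); the inner max lets the remainder stay uncut if that's better.
m[2] = 1*max(1,0) = 1*1 = 1
m[3] = max(1*2, 2*1) = 2
m[4] = max(1*3, 2*2, 3*1) = 4
m[5] = max(1*4, 2*3, 3*2, 4*1) = 6
m[6] = max(1*6, 2*4, 3*3, 4*2, 5*1) = 9
m[7] = max(1*9, 2*6, 3*4, 4*3, 5*2, 6*1) = 12
m[8] = max(1*12, 2*9, 3*6, …, 6*2, 7*1) = 18
m[9] = max(1*18, 2*12, 3*9, …, 7*2, 8*1) = 27
m[10] = max(1*27, 2*18, 3*12, …, 8*2, 9*1) = 36
m[11] = max(1*36, 2*27, 3*18, …, 9*2, 10*1) = 54
m[12] = max(1*54, 2*36, 3*27, …, 10*2, 11*1) = 81
m[13] = max(1*81, 2*54, 3*36, …, 11*2, 12*1) = 108
m[14] = max(1*108, 2*81, 3*54, …, 12*2, 13*1) = 162
One optimal split: 3 + 3 + 3 + 3 + 2; product 3*3*3*3*2 = 162.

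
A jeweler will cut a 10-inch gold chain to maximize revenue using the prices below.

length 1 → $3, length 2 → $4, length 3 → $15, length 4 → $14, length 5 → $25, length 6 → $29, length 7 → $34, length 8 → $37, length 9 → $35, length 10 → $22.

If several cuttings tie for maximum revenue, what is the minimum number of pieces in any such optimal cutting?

Consider every possible first cut. r[k] is the best of p[i]+r[k−i] over all sellable i≤k.
r[1] = 3
r[2] = max(3+3, 4+0) = 6
r[3] = max(3+6, 4+3, 15+0) = 15
r[4] = max(3+15, 4+6, 15+3, 14+0) = 18
r[5] = max(3+18, 4+15, 15+6, 14+3, 25+0) = 25
r[6] = max(3+25, 4+18, 15+15, 14+6, 25+3, 29+0) = 30
r[7] = max(3+30, 4+25, 15+18, …, 29+3, 34+0) = 34
r[8] = max(3+34, 4+30, 15+25, …, 34+3, 37+0) = 40
r[9] = max(3+40, 4+34, 15+30, …, 37+3, 35+0) = 45
r[10] = max(3+45, 4+40, 15+34, …, 35+3, 22+0) = 50
Maximum revenue is $50.
Now minimize piece count subject to staying optimal: for each k, pieces[k] = 1 + min over i with p[i]+r[k−i]=r[k] of pieces[k−i].
pieces[7] = 1
pieces[8] = 2
pieces[9] = 3
pieces[10] = 2

2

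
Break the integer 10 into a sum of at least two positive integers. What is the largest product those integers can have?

Define P[k] = max over 1≤i<k of i · max(k−i, P[k−i]); the inner max lets the remainder stay uncut if that's better.
Small cases: P[2]=1, P[3]=2, P[4]=4, P[5]=6.
P[6] = 3·max(3,2) = 3·3 = 9
P[7] = 2·max(5,6) = 2·6 = 12
P[8] = 2·max(6,9) = 2·9 = 18
P[9] = 3·max(6,9) = 3·9 = 27
P[10] = 2·max(8,18) = 2·18 = 36
One optimal split: 3 + 3 + 2 + 2; product 3·3·2·2 = 36.

36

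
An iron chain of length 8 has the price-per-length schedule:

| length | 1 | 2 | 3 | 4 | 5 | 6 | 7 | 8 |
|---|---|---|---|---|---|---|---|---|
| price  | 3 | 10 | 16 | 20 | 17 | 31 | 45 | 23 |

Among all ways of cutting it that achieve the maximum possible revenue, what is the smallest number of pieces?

Build r[k] bottom-up: r[k] = max over allowed piece i of (p[i] + r[k−i]).
r[1] = 3
r[2] = 10
r[3] = 16
r[4] = 20  (first piece 2, then r[2]=10)
r[5] = 26  (first piece 2, then r[3]=16)
r[6] = 32  (first piece 3, then r[3]=16)
r[7] = 45
r[8] = 48  (first piece 1, then r[7]=45)
Maximum revenue is $48.
Now minimize piece count subject to staying optimal: for each k, pieces[k] = 1 + min over i with p[i]+r[k−i]=r[k] of pieces[k−i].
pieces[5] = 2
pieces[6] = 2
pieces[7] = 1
pieces[8] = 2

2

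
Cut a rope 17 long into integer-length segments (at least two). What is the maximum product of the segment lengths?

486

Let f[k] be the best product for length k (with at least one cut). For each first piece i, the rest contributes max(k−i, f[k−i]).
f[2] = 1·max(1,0) = 1·1 = 1
f[3] = max(1·2, 2·1) = 2
f[4] = max(1·3, 2·2, 3·1) = 4
f[5] = max(1·4, 2·3, 3·2, 4·1) = 6
f[6] = max(1·6, 2·4, 3·3, 4·2, 5·1) = 9
f[7] = max(1·9, 2·6, 3·4, 4·3, 5·2, 6·1) = 12
f[8] = max(1·12, 2·9, 3·6, …, 6·2, 7·1) = 18
f[9] = max(1·18, 2·12, 3·9, …, 7·2, 8·1) = 27
f[10] = max(1·27, 2·18, 3·12, …, 8·2, 9·1) = 36
f[11] = max(1·36, 2·27, 3·18, …, 9·2, 10·1) = 54
f[12] = max(1·54, 2·36, 3·27, …, 10·2, 11·1) = 81
f[13] = max(1·81, 2·54, 3·36, …, 11·2, 12·1) = 108
f[14] = max(1·108, 2·81, 3·54, …, 12·2, 13·1) = 162
f[15] = max(1·162, 2·108, 3·81, …, 13·2, 14·1) = 243
f[16] = max(1·243, 2·162, 3·108, …, 14·2, 15·1) = 324
f[17] = max(1·324, 2·243, 3·162, …, 15·2, 16·1) = 486
One optimal split: 3 + 3 + 3 + 3 + 3 + 2; product 3·3·3·3·3·2 = 486.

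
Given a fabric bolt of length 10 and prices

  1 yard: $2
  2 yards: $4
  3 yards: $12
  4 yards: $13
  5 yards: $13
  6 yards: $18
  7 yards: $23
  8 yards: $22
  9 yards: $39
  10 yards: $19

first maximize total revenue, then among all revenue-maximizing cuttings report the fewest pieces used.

Let r[k] be the best obtainable value from length k. For each k, try every first piece i and keep the best of price[i] + r[k−i].
r[1] = 2
r[2] = max(2+2, 4+0) = 4
r[3] = max(2+4, 4+2, 12+0) = 12
r[4] = max(2+12, 4+4, 12+2, 13+0) = 14
r[5] = max(2+14, 4+12, 12+4, 13+2, 13+0) = 16
r[6] = max(2+16, 4+14, 12+12, 13+4, 13+2, 18+0) = 24
r[7] = max(2+24, 4+16, 12+14, …, 18+2, 23+0) = 26
r[8] = max(2+26, 4+24, 12+16, …, 23+2, 22+0) = 28
r[9] = max(2+28, 4+26, 12+24, …, 22+2, 39+0) = 39
r[10] = max(2+39, 4+28, 12+26, …, 39+2, 19+0) = 41
Maximum revenue is $41.
Now minimize piece count subject to staying optimal: for each k, pieces[k] = 1 + min over i with p[i]+r[k−i]=r[k] of pieces[k−i].
pieces[7] = 3
pieces[8] = 3
pieces[9] = 1
pieces[10] = 2

2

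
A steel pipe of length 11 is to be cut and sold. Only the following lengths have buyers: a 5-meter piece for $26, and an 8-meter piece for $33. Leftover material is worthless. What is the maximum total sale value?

52

Let f[k] be the best obtainable value from length k. For each k, try every first piece i and keep the best of price[i] + f[k−i].
f[1] = 0
f[2] = 0
f[3] = 0
f[4] = 0
f[5] = 26
f[6] = 26
f[7] = 26
f[8] = max(26+0, 33+0) = 33
f[9] = max(26+0, 33+0) = 33
f[10] = max(26+26, 33+0) = 52
f[11] = max(26+26, 33+0) = 52
One optimal cutting: pieces 5 + 5 with 1 meter of scrap → $52.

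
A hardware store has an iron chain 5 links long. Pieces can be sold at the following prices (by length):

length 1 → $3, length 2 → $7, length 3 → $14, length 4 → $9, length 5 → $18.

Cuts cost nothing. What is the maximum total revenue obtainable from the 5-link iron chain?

21

Let r[k] be the best obtainable value from length k. For each k, try every first piece i and keep the best of price[i] + r[k−i].
r[1] = 3
r[2] = max(3+3, 7+0) = 7
r[3] = max(3+7, 7+3, 14+0) = 14
r[4] = max(3+14, 7+7, 14+3, 9+0) = 17
r[5] = max(3+17, 7+14, 14+7, 9+3, 18+0) = 21
One optimal cutting: 3 + 2 → $14 + $7 = $21.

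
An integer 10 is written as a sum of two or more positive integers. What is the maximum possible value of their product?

Let m[k] be the best product for length k (with at least one cut). For each first piece i, the rest contributes max(k−i, m[k−i]).
Small cases: m[2]=1, m[3]=2, m[4]=4.
m[5] = 2·max(3,2) = 2·3 = 6
m[6] = 3·max(3,2) = 3·3 = 9
m[7] = 2·max(5,6) = 2·6 = 12
m[8] = 2·max(6,9) = 2·9 = 18
m[9] = 3·max(6,9) = 3·9 = 27
m[10] = 2·max(8,18) = 2·18 = 36
One optimal split: 3 + 3 + 2 + 2; product 3·3·2·2 = 36.

36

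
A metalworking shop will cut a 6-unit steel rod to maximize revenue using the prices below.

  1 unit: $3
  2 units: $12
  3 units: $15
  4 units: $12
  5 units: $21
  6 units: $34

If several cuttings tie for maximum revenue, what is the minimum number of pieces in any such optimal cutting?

3

Let r[k] be the best obtainable value from length k. For each k, try every first piece i and keep the best of price[i] + r[k−i].
r[1] = 3
r[2] = 12
r[3] = 15  (first piece 1, then r[2]=12)
r[4] = 24  (first piece 2, then r[2]=12)
r[5] = 27  (first piece 1, then r[4]=24)
r[6] = 36  (first piece 2, then r[4]=24)
Maximum revenue is $36.
Now minimize piece count subject to staying optimal: for each k, pieces[k] = 1 + min over i with p[i]+r[k−i]=r[k] of pieces[k−i].
pieces[3] = 1
pieces[4] = 2
pieces[5] = 2
pieces[6] = 3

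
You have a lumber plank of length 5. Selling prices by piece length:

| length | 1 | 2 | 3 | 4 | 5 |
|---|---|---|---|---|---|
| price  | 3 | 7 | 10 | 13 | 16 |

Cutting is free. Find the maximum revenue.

Consider every possible first cut. R[k] is the best of p[i]+R[k−i] over all sellable i≤k.
R[1] = 3
R[2] = max(3+3, 7+0) = 7
R[3] = max(3+7, 7+3, 10+0) = 10
R[4] = max(3+10, 7+7, 10+3, 13+0) = 14
R[5] = max(3+14, 7+10, 10+7, 13+3, 16+0) = 17
One optimal cutting: 2 + 2 + 1 → $7 + $7 + $3 = $17.

17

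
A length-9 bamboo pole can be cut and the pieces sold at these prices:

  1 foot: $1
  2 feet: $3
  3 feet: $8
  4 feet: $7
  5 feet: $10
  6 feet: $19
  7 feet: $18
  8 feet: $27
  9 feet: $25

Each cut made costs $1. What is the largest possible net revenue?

Consider every possible first cut. net[k] is the best of p[i]+net[k−i] over all sellable i≤k, charging 1 whenever i<k.
net[1] = 1
net[2] = max(1+1-1, 3+0) = 3
net[3] = max(1+3-1, 3+1-1, 8+0) = 8
net[4] = max(1+8-1, 3+3-1, 8+1-1, 7+0) = 8
net[5] = max(1+8-1, 3+8-1, 8+3-1, 7+1-1, 10+0) = 10
net[6] = max(1+10-1, 3+8-1, 8+8-1, 7+3-1, 10+1-1, 19+0) = 19
net[7] = max(1+19-1, 3+10-1, 8+8-1, …, 19+1-1, 18+0) = 19
net[8] = max(1+19-1, 3+19-1, 8+10-1, …, 18+1-1, 27+0) = 27
net[9] = max(1+27-1, 3+19-1, 8+19-1, …, 27+1-1, 25+0) = 27
One optimal plan: pieces 8 + 1 (1 cut) → $28 − $1 = $27.

27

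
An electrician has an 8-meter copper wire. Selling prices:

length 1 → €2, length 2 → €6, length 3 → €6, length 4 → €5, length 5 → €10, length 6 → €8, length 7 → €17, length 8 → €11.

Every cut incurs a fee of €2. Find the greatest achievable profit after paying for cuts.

18

Build r[k] bottom-up: r[k] = max over allowed piece i of (p[i] + r[k−i]) − 2 per cut.
r[1] = 2
r[2] = max(2+2-2, 6+0) = 6
r[3] = max(2+6-2, 6+2-2, 6+0) = 6
r[4] = max(2+6-2, 6+6-2, 6+2-2, 5+0) = 10
r[5] = max(2+10-2, 6+6-2, 6+6-2, 5+2-2, 10+0) = 10
r[6] = max(2+10-2, 6+10-2, 6+6-2, 5+6-2, 10+2-2, 8+0) = 14
r[7] = max(2+14-2, 6+10-2, 6+10-2, …, 8+2-2, 17+0) = 17
r[8] = max(2+17-2, 6+14-2, 6+10-2, …, 17+2-2, 11+0) = 18
One optimal plan: pieces 2 + 2 + 2 + 2 (3 cuts) → €24 − €6 = €18.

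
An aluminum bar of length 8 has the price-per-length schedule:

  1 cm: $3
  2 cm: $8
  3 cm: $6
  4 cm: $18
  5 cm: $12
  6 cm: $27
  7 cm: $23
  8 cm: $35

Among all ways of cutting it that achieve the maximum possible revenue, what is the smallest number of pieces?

2

Let r[k] be the best obtainable value from length k. For each k, try every first piece i and keep the best of price[i] + r[k−i].
r[1] = 3
r[2] = 8
r[3] = 11  (first piece 1, then r[2]=8)
r[4] = 18
r[5] = 21  (first piece 1, then r[4]=18)
r[6] = 27
r[7] = 30  (first piece 1, then r[6]=27)
r[8] = 36  (first piece 4, then r[4]=18)
Maximum revenue is $36.
Now minimize piece count subject to staying optimal: for each k, pieces[k] = 1 + min over i with p[i]+r[k−i]=r[k] of pieces[k−i].
pieces[5] = 2
pieces[6] = 1
pieces[7] = 2
pieces[8] = 2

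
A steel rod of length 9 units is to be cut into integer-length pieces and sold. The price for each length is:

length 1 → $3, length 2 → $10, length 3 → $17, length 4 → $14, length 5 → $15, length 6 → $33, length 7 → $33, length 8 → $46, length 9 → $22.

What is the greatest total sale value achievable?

51

Consider every possible first cut. v[k] is the best of p[i]+v[k−i] over all sellable i≤k.
v[1] = 3
v[2] = max(3+3, 10+0) = 10
v[3] = max(3+10, 10+3, 17+0) = 17
v[4] = max(3+17, 10+10, 17+3, 14+0) = 20
v[5] = max(3+20, 10+17, 17+10, 14+3, 15+0) = 27
v[6] = max(3+27, 10+20, 17+17, 14+10, 15+3, 33+0) = 34
v[7] = max(3+34, 10+27, 17+20, …, 33+3, 33+0) = 37
v[8] = max(3+37, 10+34, 17+27, …, 33+3, 46+0) = 46
v[9] = max(3+46, 10+37, 17+34, …, 46+3, 22+0) = 51
One optimal cutting: 3 + 3 + 3 → $17 + $17 + $17 = $51.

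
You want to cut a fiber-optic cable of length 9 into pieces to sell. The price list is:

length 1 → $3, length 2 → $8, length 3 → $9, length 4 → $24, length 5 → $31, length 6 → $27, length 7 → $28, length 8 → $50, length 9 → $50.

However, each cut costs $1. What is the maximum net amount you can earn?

54

Consider every possible first cut. net[k] is the best of p[i]+net[k−i] over all sellable i≤k, charging 1 whenever i<k.
net[1] = 3
net[2] = max(3+3-1, 8+0) = 8
net[3] = max(3+8-1, 8+3-1, 9+0) = 10
net[4] = max(3+10-1, 8+8-1, 9+3-1, 24+0) = 24
net[5] = max(3+24-1, 8+10-1, 9+8-1, 24+3-1, 31+0) = 31
net[6] = max(3+31-1, 8+24-1, 9+10-1, 24+8-1, 31+3-1, 27+0) = 33
net[7] = max(3+33-1, 8+31-1, 9+24-1, …, 27+3-1, 28+0) = 38
net[8] = max(3+38-1, 8+33-1, 9+31-1, …, 28+3-1, 50+0) = 50
net[9] = max(3+50-1, 8+38-1, 9+33-1, …, 50+3-1, 50+0) = 54
One optimal plan: pieces 5 + 4 (1 cut) → $55 − $1 = $54.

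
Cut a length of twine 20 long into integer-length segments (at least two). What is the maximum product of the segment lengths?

1458

Define g[k] = max over 1≤i<k of i · max(k−i, g[k−i]); the inner max lets the remainder stay uncut if that's better.
Small cases: g[2]=1, g[3]=2, g[4]=4, g[5]=6, g[6]=9, g[7]=12, g[8]=18, g[9]=27, g[10]=36, g[11]=54, g[12]=81, g[13]=108.
g[14] = 2*max(12,81) = 2*81 = 162
g[15] = 3*max(12,81) = 3*81 = 243
g[16] = 2*max(14,162) = 2*162 = 324
g[17] = 2*max(15,243) = 2*243 = 486
g[18] = 3*max(15,243) = 3*243 = 729
g[19] = 2*max(17,486) = 2*486 = 972
g[20] = 2*max(18,729) = 2*729 = 1458
One optimal split: 3 + 3 + 3 + 3 + 3 + 3 + 2; product 3*3*3*3*3*3*2 = 1458.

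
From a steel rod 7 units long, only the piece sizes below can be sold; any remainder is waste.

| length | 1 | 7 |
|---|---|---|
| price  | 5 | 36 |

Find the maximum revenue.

36

Let best[k] be the best obtainable value from length k. For each k, try every first piece i and keep the best of price[i] + best[k−i].
best[1] = 5
best[2] = 10  (first piece 1, then best[1]=5)
best[3] = 15  (first piece 1, then best[2]=10)
best[4] = 20  (first piece 1, then best[3]=15)
best[5] = 25  (first piece 1, then best[4]=20)
best[6] = 30  (first piece 1, then best[5]=25)
best[7] = 36
One optimal cutting: 7 → $36.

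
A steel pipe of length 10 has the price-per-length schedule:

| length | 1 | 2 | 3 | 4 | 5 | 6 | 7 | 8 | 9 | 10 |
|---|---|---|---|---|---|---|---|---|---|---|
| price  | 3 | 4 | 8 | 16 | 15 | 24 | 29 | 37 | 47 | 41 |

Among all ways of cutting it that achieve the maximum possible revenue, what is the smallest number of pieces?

2

Let r[k] be the best obtainable value from length k. For each k, try every first piece i and keep the best of price[i] + r[k−i].
r[1] = 3
r[2] = max(3+3, 4+0) = 6
r[3] = max(3+6, 4+3, 8+0) = 9
r[4] = max(3+9, 4+6, 8+3, 16+0) = 16
r[5] = max(3+16, 4+9, 8+6, 16+3, 15+0) = 19
r[6] = max(3+19, 4+16, 8+9, 16+6, 15+3, 24+0) = 24
r[7] = max(3+24, 4+19, 8+16, …, 24+3, 29+0) = 29
r[8] = max(3+29, 4+24, 8+19, …, 29+3, 37+0) = 37
r[9] = max(3+37, 4+29, 8+24, …, 37+3, 47+0) = 47
r[10] = max(3+47, 4+37, 8+29, …, 47+3, 41+0) = 50
Maximum revenue is $50.
Now minimize piece count subject to staying optimal: for each k, pieces[k] = 1 + min over i with p[i]+r[k−i]=r[k] of pieces[k−i].
pieces[7] = 1
pieces[8] = 1
pieces[9] = 1
pieces[10] = 2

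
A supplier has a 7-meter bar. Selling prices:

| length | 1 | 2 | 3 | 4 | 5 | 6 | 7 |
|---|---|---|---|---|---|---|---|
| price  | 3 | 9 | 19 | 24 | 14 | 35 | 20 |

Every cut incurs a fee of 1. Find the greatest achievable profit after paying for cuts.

Build r[k] bottom-up: r[k] = max over allowed piece i of (p[i] + r[k−i]) − 1 per cut.
r[1] = 3
r[2] = max(3+3-1, 9+0) = 9
r[3] = max(3+9-1, 9+3-1, 19+0) = 19
r[4] = max(3+19-1, 9+9-1, 19+3-1, 24+0) = 24
r[5] = max(3+24-1, 9+19-1, 19+9-1, 24+3-1, 14+0) = 27
r[6] = max(3+27-1, 9+24-1, 19+19-1, 24+9-1, 14+3-1, 35+0) = 37
r[7] = max(3+37-1, 9+27-1, 19+24-1, …, 35+3-1, 20+0) = 42
One optimal plan: pieces 4 + 3 (1 cut) → 43 − 1 = 42.

42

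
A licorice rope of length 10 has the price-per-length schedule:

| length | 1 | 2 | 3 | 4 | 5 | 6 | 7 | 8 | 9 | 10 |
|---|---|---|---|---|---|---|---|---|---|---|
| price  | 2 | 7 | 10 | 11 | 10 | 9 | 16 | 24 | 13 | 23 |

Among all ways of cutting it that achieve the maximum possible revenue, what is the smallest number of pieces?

5

Consider every possible first cut. r[k] is the best of p[i]+r[k−i] over all sellable i≤k.
r[1] = 2
r[2] = 7
r[3] = 10
r[4] = 14  (first piece 2, then r[2]=7)
r[5] = 17  (first piece 2, then r[3]=10)
r[6] = 21  (first piece 2, then r[4]=14)
r[7] = 24  (first piece 2, then r[5]=17)
r[8] = 28  (first piece 2, then r[6]=21)
r[9] = 31  (first piece 2, then r[7]=24)
r[10] = 35  (first piece 2, then r[8]=28)
Maximum revenue is ¢35.
Now minimize piece count subject to staying optimal: for each k, pieces[k] = 1 + min over i with p[i]+r[k−i]=r[k] of pieces[k−i].
pieces[7] = 3
pieces[8] = 4
pieces[9] = 4
pieces[10] = 5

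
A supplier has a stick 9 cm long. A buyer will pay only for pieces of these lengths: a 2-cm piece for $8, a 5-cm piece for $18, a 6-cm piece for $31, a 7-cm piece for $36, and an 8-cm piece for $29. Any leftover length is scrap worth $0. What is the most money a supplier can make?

44

Let r[k] be the best obtainable value from length k. For each k, try every first piece i and keep the best of price[i] + r[k−i].
r[1] = 0
r[2] = 8
r[3] = 8
r[4] = 16  (first piece 2, then r[2]=8)
r[5] = max(8+8, 18+0) = 18
r[6] = max(8+16, 18+0, 31+0) = 31
r[7] = max(8+18, 18+8, 31+0, 36+0) = 36
r[8] = max(8+31, 18+8, 31+8, 36+0, 29+0) = 39
r[9] = max(8+36, 18+16, 31+8, 36+8, 29+0) = 44
One optimal cutting: 7 + 2 → $44.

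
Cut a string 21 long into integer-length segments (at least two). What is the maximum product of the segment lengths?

Define prod[k] = max over 1≤i<k of i · max(k−i, prod[k−i]); the inner max lets the remainder stay uncut if that's better.
Small cases: prod[2]=1, prod[3]=2, prod[4]=4, prod[5]=6, prod[6]=9, prod[7]=12, prod[8]=18, prod[9]=27, prod[10]=36, prod[11]=54, prod[12]=81, prod[13]=108.
prod[14] = 2·max(12,81) = 2·81 = 162
prod[15] = 3·max(12,81) = 3·81 = 243
prod[16] = 2·max(14,162) = 2·162 = 324
prod[17] = 2·max(15,243) = 2·243 = 486
prod[18] = 3·max(15,243) = 3·243 = 729
prod[19] = 2·max(17,486) = 2·486 = 972
prod[20] = 2·max(18,729) = 2·729 = 1458
prod[21] = 3·max(18,729) = 3·729 = 2187
One optimal split: 3 + 3 + 3 + 3 + 3 + 3 + 3; product 3·3·3·3·3·3·3 = 2187.

2187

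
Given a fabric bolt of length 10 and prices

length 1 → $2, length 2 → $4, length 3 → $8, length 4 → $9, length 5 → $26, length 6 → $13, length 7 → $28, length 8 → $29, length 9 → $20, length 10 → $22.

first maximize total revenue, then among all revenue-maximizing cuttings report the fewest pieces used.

Let r[k] be the best obtainable value from length k. For each k, try every first piece i and keep the best of price[i] + r[k−i].
r[1] = 2
r[2] = max(2+2, 4+0) = 4
r[3] = max(2+4, 4+2, 8+0) = 8
r[4] = max(2+8, 4+4, 8+2, 9+0) = 10
r[5] = max(2+10, 4+8, 8+4, 9+2, 26+0) = 26
r[6] = max(2+26, 4+10, 8+8, 9+4, 26+2, 13+0) = 28
r[7] = max(2+28, 4+26, 8+10, …, 13+2, 28+0) = 30
r[8] = max(2+30, 4+28, 8+26, …, 28+2, 29+0) = 34
r[9] = max(2+34, 4+30, 8+28, …, 29+2, 20+0) = 36
r[10] = max(2+36, 4+34, 8+30, …, 20+2, 22+0) = 52
Maximum revenue is $52.
Now minimize piece count subject to staying optimal: for each k, pieces[k] = 1 + min over i with p[i]+r[k−i]=r[k] of pieces[k−i].
pieces[7] = 2
pieces[8] = 2
pieces[9] = 3
pieces[10] = 2

2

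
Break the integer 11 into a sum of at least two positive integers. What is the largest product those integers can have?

54

Let P[k] be the best product for length k (with at least one cut). For each first piece i, the rest contributes max(k−i, P[k−i]).
Small cases: P[2]=1, P[3]=2, P[4]=4, P[5]=6.
P[6] = max(1×6, 2×4, 3×3, 4×2, 5×1) = 9
P[7] = max(1×9, 2×6, 3×4, 4×3, 5×2, 6×1) = 12
P[8] = max(1×12, 2×9, 3×6, …, 6×2, 7×1) = 18
P[9] = max(1×18, 2×12, 3×9, …, 7×2, 8×1) = 27
P[10] = max(1×27, 2×18, 3×12, …, 8×2, 9×1) = 36
P[11] = max(1×36, 2×27, 3×18, …, 9×2, 10×1) = 54
One optimal split: 3 + 3 + 3 + 2; product 3×3×3×2 = 54.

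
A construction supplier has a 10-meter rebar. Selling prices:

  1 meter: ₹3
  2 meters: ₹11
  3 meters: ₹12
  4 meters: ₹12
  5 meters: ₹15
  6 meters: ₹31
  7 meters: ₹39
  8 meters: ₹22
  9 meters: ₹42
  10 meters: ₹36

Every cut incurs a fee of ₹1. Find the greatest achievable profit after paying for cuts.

Let v[k] be the best obtainable value from length k. For each k, try every first piece i and keep the best of price[i] + v[k−i] minus the 1 cut fee when i<k.
v[1] = 3
v[2] = max(3+3-1, 11+0) = 11
v[3] = max(3+11-1, 11+3-1, 12+0) = 13
v[4] = max(3+13-1, 11+11-1, 12+3-1, 12+0) = 21
v[5] = max(3+21-1, 11+13-1, 12+11-1, 12+3-1, 15+0) = 23
v[6] = max(3+23-1, 11+21-1, 12+13-1, 12+11-1, 15+3-1, 31+0) = 31
v[7] = max(3+31-1, 11+23-1, 12+21-1, …, 31+3-1, 39+0) = 39
v[8] = max(3+39-1, 11+31-1, 12+23-1, …, 39+3-1, 22+0) = 41
v[9] = max(3+41-1, 11+39-1, 12+31-1, …, 22+3-1, 42+0) = 49
v[10] = max(3+49-1, 11+41-1, 12+39-1, …, 42+3-1, 36+0) = 51
One optimal plan: pieces 7 + 2 + 1 (2 cuts) → ₹53 − ₹2 = ₹51.

51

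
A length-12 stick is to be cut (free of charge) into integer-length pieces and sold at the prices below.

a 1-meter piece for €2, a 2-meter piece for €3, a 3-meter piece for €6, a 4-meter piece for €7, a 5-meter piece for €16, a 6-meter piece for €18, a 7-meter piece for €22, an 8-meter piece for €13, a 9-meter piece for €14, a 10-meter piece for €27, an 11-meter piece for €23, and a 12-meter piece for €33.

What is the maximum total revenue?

38

Build r[k] bottom-up: r[k] = max over allowed piece i of (p[i] + r[k−i]).
r[1] = 2
r[2] = 4  (first piece 1, then r[1]=2)
r[3] = 6  (first piece 1, then r[2]=4)
r[4] = 8  (first piece 1, then r[3]=6)
r[5] = 16
r[6] = 18  (first piece 1, then r[5]=16)
r[7] = 22
r[8] = 24  (first piece 1, then r[7]=22)
r[9] = 26  (first piece 1, then r[8]=24)
r[10] = 32  (first piece 5, then r[5]=16)
r[11] = 34  (first piece 1, then r[10]=32)
r[12] = 38  (first piece 5, then r[7]=22)
One optimal cutting: 7 + 5 → €22 + €16 = €38.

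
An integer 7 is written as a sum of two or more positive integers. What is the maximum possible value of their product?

12

Let g[k] be the best product for length k (with at least one cut). For each first piece i, the rest contributes max(k−i, g[k−i]).
g[2] = 1*max(1,0) = 1*1 = 1
g[3] = 1*max(2,1) = 1*2 = 2
g[4] = 2*max(2,1) = 2*2 = 4
g[5] = 2*max(3,2) = 2*3 = 6
g[6] = 3*max(3,2) = 3*3 = 9
g[7] = 2*max(5,6) = 2*6 = 12
One optimal split: 3 + 2 + 2; product 3*2*2 = 12.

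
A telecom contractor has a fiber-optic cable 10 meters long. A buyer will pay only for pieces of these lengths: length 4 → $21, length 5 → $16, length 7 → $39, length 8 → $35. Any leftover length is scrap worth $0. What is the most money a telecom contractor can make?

Consider every possible first cut. r[k] is the best of p[i]+r[k−i] over all sellable i≤k.
r[1] = 0
r[2] = 0
r[3] = 0
r[4] = 21
r[5] = 21
r[6] = 21
r[7] = 39
r[8] = 42  (first piece 4, then r[4]=21)
r[9] = 42
r[10] = 42
One optimal cutting: pieces 4 + 4 with 2 meters of scrap → $42.

42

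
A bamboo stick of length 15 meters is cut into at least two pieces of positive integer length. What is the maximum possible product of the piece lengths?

243

Define m[k] = max over 1≤i<k of i · max(k−i, m[k−i]); the inner max lets the remainder stay uncut if that's better.
m[2] = 1*max(1,0) = 1*1 = 1
m[3] = max(1*2, 2*1) = 2
m[4] = max(1*3, 2*2, 3*1) = 4
m[5] = max(1*4, 2*3, 3*2, 4*1) = 6
m[6] = max(1*6, 2*4, 3*3, 4*2, 5*1) = 9
m[7] = max(1*9, 2*6, 3*4, 4*3, 5*2, 6*1) = 12
m[8] = max(1*12, 2*9, 3*6, …, 6*2, 7*1) = 18
m[9] = max(1*18, 2*12, 3*9, …, 7*2, 8*1) = 27
m[10] = max(1*27, 2*18, 3*12, …, 8*2, 9*1) = 36
m[11] = max(1*36, 2*27, 3*18, …, 9*2, 10*1) = 54
m[12] = max(1*54, 2*36, 3*27, …, 10*2, 11*1) = 81
m[13] = max(1*81, 2*54, 3*36, …, 11*2, 12*1) = 108
m[14] = max(1*108, 2*81, 3*54, …, 12*2, 13*1) = 162
m[15] = max(1*162, 2*108, 3*81, …, 13*2, 14*1) = 243
One optimal split: 3 + 3 + 3 + 3 + 3; product 3*3*3*3*3 = 243.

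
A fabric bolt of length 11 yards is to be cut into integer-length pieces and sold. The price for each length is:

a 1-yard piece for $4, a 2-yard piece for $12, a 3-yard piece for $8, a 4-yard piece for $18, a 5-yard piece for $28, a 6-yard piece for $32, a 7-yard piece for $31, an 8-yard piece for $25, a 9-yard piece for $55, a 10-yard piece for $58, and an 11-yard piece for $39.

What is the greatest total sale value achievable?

67

Consider every possible first cut. R[k] is the best of p[i]+R[k−i] over all sellable i≤k.
R[1] = 4
R[2] = max(4+4, 12+0) = 12
R[3] = max(4+12, 12+4, 8+0) = 16
R[4] = max(4+16, 12+12, 8+4, 18+0) = 24
R[5] = max(4+24, 12+16, 8+12, 18+4, 28+0) = 28
R[6] = max(4+28, 12+24, 8+16, 18+12, 28+4, 32+0) = 36
R[7] = max(4+36, 12+28, 8+24, …, 32+4, 31+0) = 40
R[8] = max(4+40, 12+36, 8+28, …, 31+4, 25+0) = 48
R[9] = max(4+48, 12+40, 8+36, …, 25+4, 55+0) = 55
R[10] = max(4+55, 12+48, 8+40, …, 55+4, 58+0) = 60
R[11] = max(4+60, 12+55, 8+48, …, 58+4, 39+0) = 67
One optimal cutting: 9 + 2 → $55 + $12 = $67.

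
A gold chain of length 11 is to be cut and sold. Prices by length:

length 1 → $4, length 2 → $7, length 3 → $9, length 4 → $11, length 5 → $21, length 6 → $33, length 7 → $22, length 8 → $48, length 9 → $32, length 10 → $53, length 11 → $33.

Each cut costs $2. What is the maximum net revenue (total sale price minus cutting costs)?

55

Build v[k] bottom-up: v[k] = max over allowed piece i of (p[i] + v[k−i]) − 2 per cut.
v[1] = 4
v[2] = max(4+4-2, 7+0) = 7
v[3] = max(4+7-2, 7+4-2, 9+0) = 9
v[4] = max(4+9-2, 7+7-2, 9+4-2, 11+0) = 12
v[5] = max(4+12-2, 7+9-2, 9+7-2, 11+4-2, 21+0) = 21
v[6] = max(4+21-2, 7+12-2, 9+9-2, 11+7-2, 21+4-2, 33+0) = 33
v[7] = max(4+33-2, 7+21-2, 9+12-2, …, 33+4-2, 22+0) = 35
v[8] = max(4+35-2, 7+33-2, 9+21-2, …, 22+4-2, 48+0) = 48
v[9] = max(4+48-2, 7+35-2, 9+33-2, …, 48+4-2, 32+0) = 50
v[10] = max(4+50-2, 7+48-2, 9+35-2, …, 32+4-2, 53+0) = 53
v[11] = max(4+53-2, 7+50-2, 9+48-2, …, 53+4-2, 33+0) = 55
One optimal plan: pieces 8 + 2 + 1 (2 cuts) → $59 − $4 = $55.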